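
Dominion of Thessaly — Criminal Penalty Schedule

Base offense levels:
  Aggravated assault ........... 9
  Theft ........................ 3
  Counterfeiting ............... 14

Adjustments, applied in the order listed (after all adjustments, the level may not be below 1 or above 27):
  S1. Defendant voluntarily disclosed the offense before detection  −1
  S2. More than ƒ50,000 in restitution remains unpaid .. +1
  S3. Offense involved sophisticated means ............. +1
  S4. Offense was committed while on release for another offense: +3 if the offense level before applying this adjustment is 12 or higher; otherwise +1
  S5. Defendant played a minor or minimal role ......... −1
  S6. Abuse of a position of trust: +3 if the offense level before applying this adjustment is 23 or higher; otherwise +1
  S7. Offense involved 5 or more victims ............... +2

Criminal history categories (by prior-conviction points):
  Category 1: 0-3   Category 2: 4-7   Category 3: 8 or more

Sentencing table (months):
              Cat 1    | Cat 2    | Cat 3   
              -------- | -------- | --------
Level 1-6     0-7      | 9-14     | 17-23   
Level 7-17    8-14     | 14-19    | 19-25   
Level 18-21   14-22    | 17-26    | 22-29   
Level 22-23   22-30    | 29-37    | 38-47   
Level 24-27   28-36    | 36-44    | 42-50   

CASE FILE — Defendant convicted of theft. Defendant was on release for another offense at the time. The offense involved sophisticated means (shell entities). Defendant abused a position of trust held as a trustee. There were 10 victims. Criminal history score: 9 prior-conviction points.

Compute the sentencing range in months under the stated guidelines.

19-25 months

Base offense level for theft: 3.
S3 applies: 3 + 1 = 4.
S4 applies (level before this adjustment is 4 < 12, so +1): 4 + 1 = 5.
S6 applies (level before this adjustment is 5 < 23, so +1): 5 + 1 = 6.
S7 applies: 6 + 2 = 8.
Final offense level: 8.
Criminal history: 9 prior points → Category 3 (8+).
Level 8 falls in the 7-17 band.
Grid: Level 7-17 × Category 3 = 19-25 months.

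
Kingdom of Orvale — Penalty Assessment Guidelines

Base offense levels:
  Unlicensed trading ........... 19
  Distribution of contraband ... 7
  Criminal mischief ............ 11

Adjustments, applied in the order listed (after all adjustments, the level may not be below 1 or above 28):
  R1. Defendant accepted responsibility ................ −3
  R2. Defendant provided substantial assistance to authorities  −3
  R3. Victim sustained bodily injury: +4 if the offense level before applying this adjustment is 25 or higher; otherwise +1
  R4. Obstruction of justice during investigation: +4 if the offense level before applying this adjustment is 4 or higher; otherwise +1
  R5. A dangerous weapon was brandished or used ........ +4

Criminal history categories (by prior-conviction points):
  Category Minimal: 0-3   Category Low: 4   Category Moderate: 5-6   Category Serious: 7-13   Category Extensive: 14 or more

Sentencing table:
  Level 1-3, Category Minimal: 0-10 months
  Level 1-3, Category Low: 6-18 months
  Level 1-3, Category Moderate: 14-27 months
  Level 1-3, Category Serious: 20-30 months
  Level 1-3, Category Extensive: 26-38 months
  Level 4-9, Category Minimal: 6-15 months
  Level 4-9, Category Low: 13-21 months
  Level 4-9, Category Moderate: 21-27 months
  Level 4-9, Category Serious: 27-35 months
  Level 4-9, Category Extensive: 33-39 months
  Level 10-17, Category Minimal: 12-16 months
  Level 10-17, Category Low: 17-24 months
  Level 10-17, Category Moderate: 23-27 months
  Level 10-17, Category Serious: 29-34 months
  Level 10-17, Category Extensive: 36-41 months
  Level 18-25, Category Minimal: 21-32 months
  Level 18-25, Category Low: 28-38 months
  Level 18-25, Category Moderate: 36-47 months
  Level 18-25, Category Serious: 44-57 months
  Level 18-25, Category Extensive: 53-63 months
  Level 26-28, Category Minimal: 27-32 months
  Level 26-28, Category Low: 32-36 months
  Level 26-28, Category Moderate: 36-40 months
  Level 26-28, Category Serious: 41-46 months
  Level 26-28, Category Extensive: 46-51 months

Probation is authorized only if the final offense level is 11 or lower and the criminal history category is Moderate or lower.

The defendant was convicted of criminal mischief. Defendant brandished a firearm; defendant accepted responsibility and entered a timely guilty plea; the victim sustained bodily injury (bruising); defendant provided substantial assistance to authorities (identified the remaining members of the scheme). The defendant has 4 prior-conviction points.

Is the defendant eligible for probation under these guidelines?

Base offense level for criminal mischief: 11.
R1 applies: 11 − 3 = 8.
R2 applies: 8 − 3 = 5.
R3 applies (level before this adjustment is 5 < 25, so +1): 5 + 1 = 6.
R4 does not apply.
R5 applies: 6 + 4 = 10.
Final offense level: 10.
Criminal history: 4 prior points → Category Low (4).
Level 10 falls in the 10-17 band.
Grid: Level 10-17 × Category Low = 17-24 months.
Probation check: level 10 ≤ 11 and category Low ≤ Moderate → eligible.

Yes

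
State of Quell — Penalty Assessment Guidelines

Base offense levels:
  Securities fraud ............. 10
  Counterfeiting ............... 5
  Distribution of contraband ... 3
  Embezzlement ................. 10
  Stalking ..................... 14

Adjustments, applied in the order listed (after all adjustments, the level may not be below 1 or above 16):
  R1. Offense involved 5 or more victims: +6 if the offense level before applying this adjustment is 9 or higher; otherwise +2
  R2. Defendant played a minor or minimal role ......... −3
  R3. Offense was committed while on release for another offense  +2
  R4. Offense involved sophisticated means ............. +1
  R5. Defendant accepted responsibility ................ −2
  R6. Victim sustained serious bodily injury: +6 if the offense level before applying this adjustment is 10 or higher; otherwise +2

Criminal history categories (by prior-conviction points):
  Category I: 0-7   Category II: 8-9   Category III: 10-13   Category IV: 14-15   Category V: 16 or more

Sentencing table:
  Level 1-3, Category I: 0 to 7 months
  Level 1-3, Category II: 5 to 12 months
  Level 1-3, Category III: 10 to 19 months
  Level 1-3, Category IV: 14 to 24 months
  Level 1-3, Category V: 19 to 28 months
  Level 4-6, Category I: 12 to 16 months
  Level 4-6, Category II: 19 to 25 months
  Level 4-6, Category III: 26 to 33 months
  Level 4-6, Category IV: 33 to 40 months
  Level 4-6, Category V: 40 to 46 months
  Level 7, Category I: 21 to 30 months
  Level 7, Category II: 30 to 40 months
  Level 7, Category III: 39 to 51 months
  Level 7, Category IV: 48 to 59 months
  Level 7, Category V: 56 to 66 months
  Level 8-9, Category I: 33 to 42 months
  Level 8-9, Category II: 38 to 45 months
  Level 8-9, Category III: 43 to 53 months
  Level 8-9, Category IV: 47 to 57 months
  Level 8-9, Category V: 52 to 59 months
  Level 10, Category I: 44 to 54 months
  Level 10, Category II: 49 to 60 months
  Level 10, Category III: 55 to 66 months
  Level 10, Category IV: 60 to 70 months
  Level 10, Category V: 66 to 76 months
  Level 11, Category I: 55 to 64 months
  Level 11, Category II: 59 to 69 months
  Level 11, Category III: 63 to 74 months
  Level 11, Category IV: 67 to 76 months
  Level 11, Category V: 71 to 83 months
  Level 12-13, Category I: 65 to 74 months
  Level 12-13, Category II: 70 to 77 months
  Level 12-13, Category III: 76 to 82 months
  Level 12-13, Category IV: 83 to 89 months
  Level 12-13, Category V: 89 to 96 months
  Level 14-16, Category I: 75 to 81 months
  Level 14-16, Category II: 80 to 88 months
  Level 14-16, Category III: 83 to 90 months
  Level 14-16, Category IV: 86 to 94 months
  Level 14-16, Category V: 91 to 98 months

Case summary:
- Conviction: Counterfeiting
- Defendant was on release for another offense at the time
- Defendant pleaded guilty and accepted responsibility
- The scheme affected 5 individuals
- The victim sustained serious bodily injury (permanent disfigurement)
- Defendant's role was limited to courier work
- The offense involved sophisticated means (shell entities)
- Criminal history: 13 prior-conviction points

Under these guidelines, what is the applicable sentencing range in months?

39-51 months

Base offense level for counterfeiting: 5.
R1 applies (level before this adjustment is 5 < 9, so +2): 5 + 2 = 7.
R2 applies: 7 − 3 = 4.
R3 applies: 4 + 2 = 6.
R4 applies: 6 + 1 = 7.
R5 applies: 7 − 2 = 5.
R6 applies (level before this adjustment is 5 < 10, so +2): 5 + 2 = 7.
Final offense level: 7.
Criminal history: 13 prior points → Category III (10-13).
Level 7 falls in the 7 band.
Grid: Level 7 × Category III = 39-51 months.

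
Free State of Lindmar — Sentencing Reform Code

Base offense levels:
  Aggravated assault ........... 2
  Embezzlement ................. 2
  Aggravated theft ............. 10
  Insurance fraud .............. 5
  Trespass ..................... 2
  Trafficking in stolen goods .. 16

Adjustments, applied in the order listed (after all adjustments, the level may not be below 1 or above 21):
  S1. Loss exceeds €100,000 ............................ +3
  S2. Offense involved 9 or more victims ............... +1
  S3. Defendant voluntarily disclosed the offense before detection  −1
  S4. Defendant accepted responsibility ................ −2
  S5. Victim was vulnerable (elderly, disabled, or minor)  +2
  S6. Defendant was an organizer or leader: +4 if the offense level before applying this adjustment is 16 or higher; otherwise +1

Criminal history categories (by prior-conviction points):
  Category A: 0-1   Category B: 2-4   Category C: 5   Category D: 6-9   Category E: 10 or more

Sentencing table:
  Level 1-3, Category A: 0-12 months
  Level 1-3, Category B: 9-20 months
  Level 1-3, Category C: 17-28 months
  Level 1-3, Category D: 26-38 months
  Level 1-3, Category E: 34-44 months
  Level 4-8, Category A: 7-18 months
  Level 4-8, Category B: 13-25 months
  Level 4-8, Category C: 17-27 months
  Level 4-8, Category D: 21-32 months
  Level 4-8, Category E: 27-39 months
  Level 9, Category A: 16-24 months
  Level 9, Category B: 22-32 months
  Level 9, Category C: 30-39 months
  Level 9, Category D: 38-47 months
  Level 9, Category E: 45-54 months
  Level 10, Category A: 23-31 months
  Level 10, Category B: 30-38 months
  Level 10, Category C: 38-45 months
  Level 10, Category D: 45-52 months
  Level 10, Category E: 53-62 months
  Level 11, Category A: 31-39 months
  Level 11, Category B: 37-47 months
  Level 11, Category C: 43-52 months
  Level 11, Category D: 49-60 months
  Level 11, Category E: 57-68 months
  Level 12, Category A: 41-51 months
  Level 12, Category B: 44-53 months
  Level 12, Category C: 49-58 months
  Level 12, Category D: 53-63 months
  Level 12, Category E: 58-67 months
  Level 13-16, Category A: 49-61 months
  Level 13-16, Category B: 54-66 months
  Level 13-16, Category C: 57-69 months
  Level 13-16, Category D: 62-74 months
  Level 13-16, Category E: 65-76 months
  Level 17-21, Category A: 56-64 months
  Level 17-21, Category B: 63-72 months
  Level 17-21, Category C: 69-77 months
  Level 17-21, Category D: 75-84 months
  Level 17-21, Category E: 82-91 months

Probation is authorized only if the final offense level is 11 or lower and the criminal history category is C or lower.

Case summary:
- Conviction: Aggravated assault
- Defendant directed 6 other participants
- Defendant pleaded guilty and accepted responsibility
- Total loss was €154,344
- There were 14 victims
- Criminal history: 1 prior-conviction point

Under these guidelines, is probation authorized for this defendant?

Base offense level for aggravated assault: 2.
S1 applies: 2 + 3 = 5.
S2 applies: 5 + 1 = 6.
S3 does not apply.
S4 applies: 6 − 2 = 4.
S6 applies (level before this adjustment is 4 < 16, so +1): 4 + 1 = 5.
Final offense level: 5.
Criminal history: 1 prior point → Category A (0-1).
Level 5 falls in the 4-8 band.
Grid: Level 4-8 × Category A = 7-18 months.
Probation check: level 5 ≤ 11 and category A ≤ C → eligible.

Yes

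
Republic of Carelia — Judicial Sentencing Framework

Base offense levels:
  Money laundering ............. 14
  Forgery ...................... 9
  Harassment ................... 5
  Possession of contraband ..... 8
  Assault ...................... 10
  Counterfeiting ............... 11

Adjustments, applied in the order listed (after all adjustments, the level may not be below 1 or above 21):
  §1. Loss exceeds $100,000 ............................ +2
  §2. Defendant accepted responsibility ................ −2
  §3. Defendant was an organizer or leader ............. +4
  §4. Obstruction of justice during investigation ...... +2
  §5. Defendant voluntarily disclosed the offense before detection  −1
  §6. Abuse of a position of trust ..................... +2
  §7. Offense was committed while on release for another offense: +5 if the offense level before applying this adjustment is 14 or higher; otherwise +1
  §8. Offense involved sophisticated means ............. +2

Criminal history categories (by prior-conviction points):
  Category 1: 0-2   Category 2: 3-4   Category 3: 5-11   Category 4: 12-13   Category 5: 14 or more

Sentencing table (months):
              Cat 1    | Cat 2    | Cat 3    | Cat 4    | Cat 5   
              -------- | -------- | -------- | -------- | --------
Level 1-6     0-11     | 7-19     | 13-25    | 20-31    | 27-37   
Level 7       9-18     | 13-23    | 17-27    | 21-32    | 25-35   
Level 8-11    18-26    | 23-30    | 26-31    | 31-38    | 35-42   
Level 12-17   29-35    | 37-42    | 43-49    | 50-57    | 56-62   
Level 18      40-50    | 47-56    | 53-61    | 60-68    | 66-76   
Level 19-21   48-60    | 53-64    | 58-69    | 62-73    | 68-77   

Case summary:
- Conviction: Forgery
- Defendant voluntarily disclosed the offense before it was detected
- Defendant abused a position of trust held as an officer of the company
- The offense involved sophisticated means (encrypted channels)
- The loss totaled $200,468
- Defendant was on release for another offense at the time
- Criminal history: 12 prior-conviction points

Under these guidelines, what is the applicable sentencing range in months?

50-57 months

Base offense level for forgery: 9.
§1 applies: 9 + 2 = 11.
§3 does not apply.
§5 applies: 11 − 1 = 10.
§6 applies: 10 + 2 = 12.
§7 applies (level before this adjustment is 12 < 14, so +1): 12 + 1 = 13.
§8 applies: 13 + 2 = 15.
Final offense level: 15.
Criminal history: 12 prior points → Category 4 (12-13).
Level 15 falls in the 12-17 band.
Grid: Level 12-17 × Category 4 = 50-57 months.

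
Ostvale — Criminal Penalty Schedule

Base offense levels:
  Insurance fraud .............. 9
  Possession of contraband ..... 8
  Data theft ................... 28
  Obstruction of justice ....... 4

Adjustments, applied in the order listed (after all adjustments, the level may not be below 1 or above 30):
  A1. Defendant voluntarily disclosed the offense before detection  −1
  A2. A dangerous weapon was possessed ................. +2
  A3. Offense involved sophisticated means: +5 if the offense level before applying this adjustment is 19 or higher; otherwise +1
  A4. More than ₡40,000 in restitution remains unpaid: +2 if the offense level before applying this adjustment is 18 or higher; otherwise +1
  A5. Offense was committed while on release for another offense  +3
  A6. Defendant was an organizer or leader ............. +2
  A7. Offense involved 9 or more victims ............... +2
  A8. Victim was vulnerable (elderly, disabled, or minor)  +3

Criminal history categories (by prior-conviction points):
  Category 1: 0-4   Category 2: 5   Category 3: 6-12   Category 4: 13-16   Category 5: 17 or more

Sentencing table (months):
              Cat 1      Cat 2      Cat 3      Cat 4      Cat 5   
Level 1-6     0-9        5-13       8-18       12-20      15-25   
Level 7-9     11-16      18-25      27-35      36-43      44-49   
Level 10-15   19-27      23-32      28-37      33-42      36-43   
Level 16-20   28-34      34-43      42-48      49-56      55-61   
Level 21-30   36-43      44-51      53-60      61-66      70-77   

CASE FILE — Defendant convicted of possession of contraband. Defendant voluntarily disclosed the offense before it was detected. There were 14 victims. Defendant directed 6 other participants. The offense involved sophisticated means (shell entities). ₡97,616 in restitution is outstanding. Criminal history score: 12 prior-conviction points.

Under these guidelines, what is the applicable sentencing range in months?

Base offense level for possession of contraband: 8.
A1 applies: 8 − 1 = 7.
A3 applies (level before this adjustment is 7 < 19, so +1): 7 + 1 = 8.
A4 applies (level before this adjustment is 8 < 18, so +1): 8 + 1 = 9.
A6 applies: 9 + 2 = 11.
A7 applies: 11 + 2 = 13.
Final offense level: 13.
Criminal history: 12 prior points → Category 3 (6-12).
Level 13 falls in the 10-15 band.
Grid: Level 10-15 × Category 3 = 28-37 months.

28-37 months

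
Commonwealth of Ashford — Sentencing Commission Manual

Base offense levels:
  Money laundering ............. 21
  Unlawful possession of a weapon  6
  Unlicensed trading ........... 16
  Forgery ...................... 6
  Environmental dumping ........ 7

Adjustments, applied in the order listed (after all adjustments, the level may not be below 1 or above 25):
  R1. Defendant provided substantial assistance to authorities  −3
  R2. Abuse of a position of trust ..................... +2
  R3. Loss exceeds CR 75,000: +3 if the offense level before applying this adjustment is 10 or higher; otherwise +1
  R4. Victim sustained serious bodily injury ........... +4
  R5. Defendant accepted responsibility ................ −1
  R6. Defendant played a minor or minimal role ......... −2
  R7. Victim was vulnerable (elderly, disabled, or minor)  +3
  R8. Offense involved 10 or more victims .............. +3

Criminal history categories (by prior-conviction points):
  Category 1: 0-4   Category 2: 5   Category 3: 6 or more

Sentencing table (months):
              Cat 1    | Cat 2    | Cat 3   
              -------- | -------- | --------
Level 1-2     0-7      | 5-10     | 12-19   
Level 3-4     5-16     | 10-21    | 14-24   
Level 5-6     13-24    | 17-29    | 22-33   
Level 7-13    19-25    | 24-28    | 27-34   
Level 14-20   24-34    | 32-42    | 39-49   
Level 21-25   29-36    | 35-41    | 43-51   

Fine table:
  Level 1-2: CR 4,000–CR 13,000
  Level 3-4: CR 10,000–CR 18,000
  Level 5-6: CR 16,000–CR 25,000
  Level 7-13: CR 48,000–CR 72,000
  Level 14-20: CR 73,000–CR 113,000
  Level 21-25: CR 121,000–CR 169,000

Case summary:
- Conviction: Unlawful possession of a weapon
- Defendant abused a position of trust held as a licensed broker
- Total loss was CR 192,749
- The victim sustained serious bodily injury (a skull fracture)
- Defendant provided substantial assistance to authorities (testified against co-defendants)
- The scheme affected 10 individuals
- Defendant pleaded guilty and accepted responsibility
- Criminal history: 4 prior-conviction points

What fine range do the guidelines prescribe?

CR 48,000–CR 72,000

Base offense level for unlawful possession of a weapon: 6.
R1 applies: 6 − 3 = 3.
R2 applies: 3 + 2 = 5.
R3 applies (level before this adjustment is 5 < 10, so +1): 5 + 1 = 6.
R4 applies: 6 + 4 = 10.
R5 applies: 10 − 1 = 9.
R6 does not apply.
R7 does not apply.
R8 applies: 9 + 3 = 12.
Final offense level: 12.
Level 12 falls in the 7-13 band.
Fine table: Level 7-13 → CR 48,000–CR 72,000.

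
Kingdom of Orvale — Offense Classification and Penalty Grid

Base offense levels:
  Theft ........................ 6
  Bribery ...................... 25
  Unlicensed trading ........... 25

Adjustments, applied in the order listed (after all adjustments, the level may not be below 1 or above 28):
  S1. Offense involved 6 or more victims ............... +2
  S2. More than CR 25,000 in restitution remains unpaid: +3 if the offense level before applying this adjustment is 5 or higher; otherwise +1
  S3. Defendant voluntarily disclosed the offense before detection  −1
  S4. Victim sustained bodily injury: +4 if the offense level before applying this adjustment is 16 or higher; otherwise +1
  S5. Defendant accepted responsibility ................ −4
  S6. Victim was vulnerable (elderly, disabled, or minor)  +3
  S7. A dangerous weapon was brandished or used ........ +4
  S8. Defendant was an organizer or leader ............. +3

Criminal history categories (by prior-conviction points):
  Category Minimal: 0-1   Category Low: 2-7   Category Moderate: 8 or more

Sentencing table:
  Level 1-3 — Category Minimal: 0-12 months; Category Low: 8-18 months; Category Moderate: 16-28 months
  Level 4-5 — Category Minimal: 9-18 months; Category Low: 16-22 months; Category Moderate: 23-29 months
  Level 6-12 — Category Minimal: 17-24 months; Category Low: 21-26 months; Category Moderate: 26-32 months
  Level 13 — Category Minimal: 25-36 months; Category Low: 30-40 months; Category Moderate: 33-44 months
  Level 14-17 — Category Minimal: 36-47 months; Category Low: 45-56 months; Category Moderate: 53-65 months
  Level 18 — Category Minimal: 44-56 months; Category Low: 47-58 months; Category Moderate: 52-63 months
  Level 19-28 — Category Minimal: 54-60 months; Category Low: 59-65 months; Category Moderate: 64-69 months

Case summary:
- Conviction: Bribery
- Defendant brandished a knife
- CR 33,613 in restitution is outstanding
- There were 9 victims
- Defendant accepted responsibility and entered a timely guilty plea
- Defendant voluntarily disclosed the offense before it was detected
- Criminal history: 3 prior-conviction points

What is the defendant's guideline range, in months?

59-65 months

Base offense level for bribery: 25.
S1 applies: 25 + 2 = 27.
S2 applies (level before this adjustment is 27 ≥ 5, so +3): 27 + 3 = 30.
S3 applies: 30 − 1 = 29.
S4 does not apply.
S5 applies: 29 − 4 = 25.
S6 does not apply.
S7 applies: 25 + 4 = 29.
S8 does not apply.
Level 29 exceeds the maximum of 28; capped at 28.
Final offense level: 28.
Criminal history: 3 prior points → Category Low (2-7).
Level 28 falls in the 19-28 band.
Grid: Level 19-28 × Category Low = 59-65 months.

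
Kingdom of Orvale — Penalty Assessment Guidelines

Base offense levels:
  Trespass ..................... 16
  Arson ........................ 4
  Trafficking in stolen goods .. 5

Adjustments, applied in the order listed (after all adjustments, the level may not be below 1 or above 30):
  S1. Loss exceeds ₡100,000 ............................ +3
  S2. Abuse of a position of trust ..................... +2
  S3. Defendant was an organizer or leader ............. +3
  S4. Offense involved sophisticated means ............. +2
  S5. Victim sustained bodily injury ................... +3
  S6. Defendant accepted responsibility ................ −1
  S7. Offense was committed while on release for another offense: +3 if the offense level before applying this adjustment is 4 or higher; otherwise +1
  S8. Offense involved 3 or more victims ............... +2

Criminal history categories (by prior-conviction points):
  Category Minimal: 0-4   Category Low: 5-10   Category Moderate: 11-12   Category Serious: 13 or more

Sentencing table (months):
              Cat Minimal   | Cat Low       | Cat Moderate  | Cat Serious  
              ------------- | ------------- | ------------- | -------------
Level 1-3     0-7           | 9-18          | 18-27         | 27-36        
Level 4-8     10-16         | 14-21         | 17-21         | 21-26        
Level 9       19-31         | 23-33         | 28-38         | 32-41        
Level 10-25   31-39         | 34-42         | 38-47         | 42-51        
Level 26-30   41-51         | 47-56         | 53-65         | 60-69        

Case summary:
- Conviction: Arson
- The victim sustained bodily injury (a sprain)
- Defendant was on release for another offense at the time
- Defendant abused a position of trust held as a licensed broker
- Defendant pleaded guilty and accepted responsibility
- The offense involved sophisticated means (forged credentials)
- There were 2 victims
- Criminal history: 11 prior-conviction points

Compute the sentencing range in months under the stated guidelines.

38-47 months

Base offense level for arson: 4.
S1 does not apply.
S2 applies: 4 + 2 = 6.
S3 does not apply.
S4 applies: 6 + 2 = 8.
S5 applies: 8 + 3 = 11.
S6 applies: 11 − 1 = 10.
S7 applies (level before this adjustment is 10 ≥ 4, so +3): 10 + 3 = 13.
Final offense level: 13.
Criminal history: 11 prior points → Category Moderate (11-12).
Level 13 falls in the 10-25 band.
Grid: Level 10-25 × Category Moderate = 38-47 months.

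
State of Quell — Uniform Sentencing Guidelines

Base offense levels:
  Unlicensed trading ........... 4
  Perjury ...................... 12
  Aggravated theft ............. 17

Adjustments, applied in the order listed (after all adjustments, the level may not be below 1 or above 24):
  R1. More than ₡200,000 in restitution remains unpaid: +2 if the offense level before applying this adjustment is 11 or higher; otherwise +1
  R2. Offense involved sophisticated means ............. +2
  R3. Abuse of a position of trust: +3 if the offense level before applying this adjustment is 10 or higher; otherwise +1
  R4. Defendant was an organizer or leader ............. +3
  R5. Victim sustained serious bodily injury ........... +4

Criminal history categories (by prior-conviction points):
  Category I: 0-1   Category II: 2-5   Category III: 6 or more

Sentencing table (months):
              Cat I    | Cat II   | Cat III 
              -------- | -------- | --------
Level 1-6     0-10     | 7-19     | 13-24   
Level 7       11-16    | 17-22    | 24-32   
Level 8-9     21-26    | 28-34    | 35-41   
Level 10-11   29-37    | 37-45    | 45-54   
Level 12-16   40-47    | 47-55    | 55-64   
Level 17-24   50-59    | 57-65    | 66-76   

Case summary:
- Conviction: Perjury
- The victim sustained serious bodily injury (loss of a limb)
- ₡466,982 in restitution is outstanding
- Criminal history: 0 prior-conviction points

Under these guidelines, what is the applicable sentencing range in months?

50-59 months

Base offense level for perjury: 12.
R1 applies (level before this adjustment is 12 ≥ 11, so +2): 12 + 2 = 14.
R2 does not apply.
R5 applies: 14 + 4 = 18.
Final offense level: 18.
Criminal history: 0 prior points → Category I (0-1).
Level 18 falls in the 17-24 band.
Grid: Level 17-24 × Category I = 50-59 months.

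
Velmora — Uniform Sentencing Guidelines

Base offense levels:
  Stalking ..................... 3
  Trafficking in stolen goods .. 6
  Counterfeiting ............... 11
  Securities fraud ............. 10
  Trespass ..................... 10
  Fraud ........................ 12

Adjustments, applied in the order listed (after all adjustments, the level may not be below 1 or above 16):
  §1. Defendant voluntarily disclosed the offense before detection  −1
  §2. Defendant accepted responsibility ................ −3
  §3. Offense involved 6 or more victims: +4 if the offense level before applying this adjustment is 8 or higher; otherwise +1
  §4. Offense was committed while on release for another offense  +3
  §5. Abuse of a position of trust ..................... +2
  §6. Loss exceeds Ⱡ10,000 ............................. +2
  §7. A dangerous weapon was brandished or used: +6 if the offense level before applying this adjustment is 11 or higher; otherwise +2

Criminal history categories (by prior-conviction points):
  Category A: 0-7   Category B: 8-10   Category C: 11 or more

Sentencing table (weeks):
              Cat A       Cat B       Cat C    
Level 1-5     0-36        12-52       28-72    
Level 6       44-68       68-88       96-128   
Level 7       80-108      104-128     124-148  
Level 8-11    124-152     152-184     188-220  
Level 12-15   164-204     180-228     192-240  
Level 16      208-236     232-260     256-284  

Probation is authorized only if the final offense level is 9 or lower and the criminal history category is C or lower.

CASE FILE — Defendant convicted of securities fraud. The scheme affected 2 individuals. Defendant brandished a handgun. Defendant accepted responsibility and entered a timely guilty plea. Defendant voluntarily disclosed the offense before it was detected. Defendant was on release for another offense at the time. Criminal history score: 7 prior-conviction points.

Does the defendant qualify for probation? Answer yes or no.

Base offense level for securities fraud: 10.
§1 applies: 10 − 1 = 9.
§2 applies: 9 − 3 = 6.
§3 does not apply.
§4 applies: 6 + 3 = 9.
§5 does not apply.
§6 does not apply.
§7 applies (level before this adjustment is 9 < 11, so +2): 9 + 2 = 11.
Final offense level: 11.
Criminal history: 7 prior points → Category A (0-7).
Level 11 falls in the 8-11 band.
Grid: Level 8-11 × Category A = 124-152 weeks.
Probation check: level 11 > 9 and category A ≤ C → not eligible.

No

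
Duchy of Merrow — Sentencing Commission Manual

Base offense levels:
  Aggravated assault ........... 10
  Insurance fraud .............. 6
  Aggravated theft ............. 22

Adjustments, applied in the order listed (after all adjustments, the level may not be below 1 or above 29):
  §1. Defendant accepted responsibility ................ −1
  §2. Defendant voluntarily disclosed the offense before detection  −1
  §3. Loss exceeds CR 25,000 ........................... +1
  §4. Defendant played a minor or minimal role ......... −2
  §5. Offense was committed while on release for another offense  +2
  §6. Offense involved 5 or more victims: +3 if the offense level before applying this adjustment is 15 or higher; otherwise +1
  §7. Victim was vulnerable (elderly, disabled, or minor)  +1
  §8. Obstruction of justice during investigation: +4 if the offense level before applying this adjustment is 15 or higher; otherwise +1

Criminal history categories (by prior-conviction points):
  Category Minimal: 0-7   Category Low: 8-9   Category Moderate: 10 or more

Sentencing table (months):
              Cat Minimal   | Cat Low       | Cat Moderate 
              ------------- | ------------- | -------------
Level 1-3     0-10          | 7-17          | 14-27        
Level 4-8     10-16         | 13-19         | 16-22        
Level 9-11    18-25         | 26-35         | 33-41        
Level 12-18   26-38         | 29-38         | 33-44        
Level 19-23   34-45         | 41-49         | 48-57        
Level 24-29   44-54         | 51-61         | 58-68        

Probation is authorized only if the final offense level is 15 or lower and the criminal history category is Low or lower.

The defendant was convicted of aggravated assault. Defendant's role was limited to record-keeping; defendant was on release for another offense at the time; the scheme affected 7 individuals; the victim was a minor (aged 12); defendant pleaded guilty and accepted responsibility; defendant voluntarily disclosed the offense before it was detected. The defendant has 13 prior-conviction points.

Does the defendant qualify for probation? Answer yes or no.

No

Base offense level for aggravated assault: 10.
§1 applies: 10 − 1 = 9.
§2 applies: 9 − 1 = 8.
§3 does not apply.
§4 applies: 8 − 2 = 6.
§5 applies: 6 + 2 = 8.
§6 applies (level before this adjustment is 8 < 15, so +1): 8 + 1 = 9.
§7 applies: 9 + 1 = 10.
Final offense level: 10.
Criminal history: 13 prior points → Category Moderate (10+).
Level 10 falls in the 9-11 band.
Grid: Level 9-11 × Category Moderate = 33-41 months.
Probation check: level 10 ≤ 15 and category Moderate > Low → not eligible.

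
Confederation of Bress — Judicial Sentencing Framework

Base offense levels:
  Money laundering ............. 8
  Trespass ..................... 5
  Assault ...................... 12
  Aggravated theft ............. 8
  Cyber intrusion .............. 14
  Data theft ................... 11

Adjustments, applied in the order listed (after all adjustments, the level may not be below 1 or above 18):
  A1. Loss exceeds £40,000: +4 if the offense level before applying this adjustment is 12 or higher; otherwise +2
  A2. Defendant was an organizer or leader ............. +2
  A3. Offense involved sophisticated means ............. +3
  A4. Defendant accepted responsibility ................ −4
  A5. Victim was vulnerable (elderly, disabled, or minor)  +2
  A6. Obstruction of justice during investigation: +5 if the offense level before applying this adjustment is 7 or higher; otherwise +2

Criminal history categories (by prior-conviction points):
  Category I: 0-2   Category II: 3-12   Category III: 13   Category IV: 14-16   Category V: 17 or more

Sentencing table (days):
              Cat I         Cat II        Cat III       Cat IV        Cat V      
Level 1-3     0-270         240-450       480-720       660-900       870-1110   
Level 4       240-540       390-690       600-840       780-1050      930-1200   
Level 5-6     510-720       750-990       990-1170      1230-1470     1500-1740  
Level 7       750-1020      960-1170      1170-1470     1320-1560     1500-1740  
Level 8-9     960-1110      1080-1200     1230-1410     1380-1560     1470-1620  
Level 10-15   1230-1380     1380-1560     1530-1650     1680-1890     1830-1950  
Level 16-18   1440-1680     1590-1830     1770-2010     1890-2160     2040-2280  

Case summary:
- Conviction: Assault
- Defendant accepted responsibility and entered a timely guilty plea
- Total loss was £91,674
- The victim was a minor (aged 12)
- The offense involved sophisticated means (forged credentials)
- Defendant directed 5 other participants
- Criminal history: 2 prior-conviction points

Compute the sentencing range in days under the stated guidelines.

Base offense level for assault: 12.
A1 applies (level before this adjustment is 12 ≥ 12, so +4): 12 + 4 = 16.
A2 applies: 16 + 2 = 18.
A3 applies: 18 + 3 = 21.
A4 applies: 21 − 4 = 17.
A5 applies: 17 + 2 = 19.
A6 does not apply.
Level 19 exceeds the maximum of 18; capped at 18.
Final offense level: 18.
Criminal history: 2 prior points → Category I (0-2).
Level 18 falls in the 16-18 band.
Grid: Level 16-18 × Category I = 1440-1680 days.

1440-1680 days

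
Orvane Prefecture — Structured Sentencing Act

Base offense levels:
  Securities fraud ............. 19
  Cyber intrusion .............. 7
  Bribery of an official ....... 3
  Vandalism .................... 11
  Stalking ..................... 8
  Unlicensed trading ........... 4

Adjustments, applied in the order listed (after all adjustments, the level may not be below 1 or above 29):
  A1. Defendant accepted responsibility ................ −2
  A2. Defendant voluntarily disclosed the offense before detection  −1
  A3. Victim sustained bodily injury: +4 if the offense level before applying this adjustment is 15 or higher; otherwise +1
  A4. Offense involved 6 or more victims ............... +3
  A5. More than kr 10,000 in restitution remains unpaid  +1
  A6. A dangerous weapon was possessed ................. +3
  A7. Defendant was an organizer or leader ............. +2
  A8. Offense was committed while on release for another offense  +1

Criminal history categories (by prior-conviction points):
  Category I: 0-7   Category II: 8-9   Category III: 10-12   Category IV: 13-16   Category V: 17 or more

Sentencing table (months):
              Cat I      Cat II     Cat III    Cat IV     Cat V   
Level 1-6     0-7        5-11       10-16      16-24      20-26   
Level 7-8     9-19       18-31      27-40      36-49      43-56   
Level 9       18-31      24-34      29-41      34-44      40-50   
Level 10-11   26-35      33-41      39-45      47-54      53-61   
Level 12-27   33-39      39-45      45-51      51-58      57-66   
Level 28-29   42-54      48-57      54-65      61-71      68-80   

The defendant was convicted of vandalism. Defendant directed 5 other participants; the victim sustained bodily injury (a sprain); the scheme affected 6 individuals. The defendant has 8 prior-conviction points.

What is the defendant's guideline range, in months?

Base offense level for vandalism: 11.
A2 does not apply.
A3 applies (level before this adjustment is 11 < 15, so +1): 11 + 1 = 12.
A4 applies: 12 + 3 = 15.
A5 does not apply.
A7 applies: 15 + 2 = 17.
A8 does not apply.
Final offense level: 17.
Criminal history: 8 prior points → Category II (8-9).
Level 17 falls in the 12-27 band.
Grid: Level 12-27 × Category II = 39-45 months.

39-45 months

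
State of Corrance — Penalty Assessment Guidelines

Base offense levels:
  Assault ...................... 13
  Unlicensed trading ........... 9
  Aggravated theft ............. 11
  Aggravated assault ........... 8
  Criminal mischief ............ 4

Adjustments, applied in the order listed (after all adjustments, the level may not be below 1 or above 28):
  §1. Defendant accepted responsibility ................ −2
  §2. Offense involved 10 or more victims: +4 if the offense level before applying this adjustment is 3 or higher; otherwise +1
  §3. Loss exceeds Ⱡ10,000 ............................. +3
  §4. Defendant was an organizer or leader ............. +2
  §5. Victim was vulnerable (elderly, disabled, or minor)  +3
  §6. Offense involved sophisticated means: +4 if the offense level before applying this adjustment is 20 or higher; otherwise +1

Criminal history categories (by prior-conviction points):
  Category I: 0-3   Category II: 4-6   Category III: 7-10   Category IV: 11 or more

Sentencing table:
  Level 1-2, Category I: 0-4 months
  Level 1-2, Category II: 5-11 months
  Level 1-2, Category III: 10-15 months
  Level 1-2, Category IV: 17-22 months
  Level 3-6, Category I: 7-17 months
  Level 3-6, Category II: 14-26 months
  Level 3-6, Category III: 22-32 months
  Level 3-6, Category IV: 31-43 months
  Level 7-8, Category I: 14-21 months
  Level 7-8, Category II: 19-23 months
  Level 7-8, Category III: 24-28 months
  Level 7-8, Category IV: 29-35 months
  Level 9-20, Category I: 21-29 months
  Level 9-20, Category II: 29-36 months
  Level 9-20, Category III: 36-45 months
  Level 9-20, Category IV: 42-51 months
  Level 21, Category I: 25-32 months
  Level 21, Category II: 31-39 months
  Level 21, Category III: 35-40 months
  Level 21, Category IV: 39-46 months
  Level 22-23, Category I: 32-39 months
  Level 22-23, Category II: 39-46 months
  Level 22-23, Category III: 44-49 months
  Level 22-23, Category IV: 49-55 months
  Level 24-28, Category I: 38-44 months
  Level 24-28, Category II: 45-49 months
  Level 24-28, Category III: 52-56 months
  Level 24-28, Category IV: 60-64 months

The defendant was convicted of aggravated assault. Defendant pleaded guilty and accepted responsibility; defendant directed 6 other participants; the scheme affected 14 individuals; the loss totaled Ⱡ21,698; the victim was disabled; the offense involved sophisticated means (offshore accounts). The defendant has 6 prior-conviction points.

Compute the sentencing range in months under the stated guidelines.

29-36 months

Base offense level for aggravated assault: 8.
§1 applies: 8 − 2 = 6.
§2 applies (level before this adjustment is 6 ≥ 3, so +4): 6 + 4 = 10.
§3 applies: 10 + 3 = 13.
§4 applies: 13 + 2 = 15.
§5 applies: 15 + 3 = 18.
§6 applies (level before this adjustment is 18 < 20, so +1): 18 + 1 = 19.
Final offense level: 19.
Criminal history: 6 prior points → Category II (4-6).
Level 19 falls in the 9-20 band.
Grid: Level 9-20 × Category II = 29-36 months.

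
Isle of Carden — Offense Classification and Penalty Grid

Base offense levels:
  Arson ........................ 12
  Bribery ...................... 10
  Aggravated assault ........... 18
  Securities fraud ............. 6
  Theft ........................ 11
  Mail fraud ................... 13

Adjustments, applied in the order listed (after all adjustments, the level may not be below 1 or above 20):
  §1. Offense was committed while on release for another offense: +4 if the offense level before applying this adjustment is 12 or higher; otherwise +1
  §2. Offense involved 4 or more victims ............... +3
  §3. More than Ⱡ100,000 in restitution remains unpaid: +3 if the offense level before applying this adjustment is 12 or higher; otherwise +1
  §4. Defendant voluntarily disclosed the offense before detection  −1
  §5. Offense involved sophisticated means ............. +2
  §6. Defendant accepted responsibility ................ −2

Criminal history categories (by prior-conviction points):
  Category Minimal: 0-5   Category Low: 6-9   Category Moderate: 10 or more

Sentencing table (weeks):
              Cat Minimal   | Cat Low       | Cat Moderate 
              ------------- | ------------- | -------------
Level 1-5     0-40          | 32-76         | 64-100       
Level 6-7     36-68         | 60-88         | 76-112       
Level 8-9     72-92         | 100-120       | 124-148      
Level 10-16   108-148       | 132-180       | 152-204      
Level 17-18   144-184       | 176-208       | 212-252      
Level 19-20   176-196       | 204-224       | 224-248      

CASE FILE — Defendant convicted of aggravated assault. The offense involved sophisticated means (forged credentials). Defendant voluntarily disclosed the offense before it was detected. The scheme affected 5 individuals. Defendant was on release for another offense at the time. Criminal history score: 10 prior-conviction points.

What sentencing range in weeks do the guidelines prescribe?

Base offense level for aggravated assault: 18.
§1 applies (level before this adjustment is 18 ≥ 12, so +4): 18 + 4 = 22.
§2 applies: 22 + 3 = 25.
§4 applies: 25 − 1 = 24.
§5 applies: 24 + 2 = 26.
§6 does not apply.
Level 26 exceeds the maximum of 20; capped at 20.
Final offense level: 20.
Criminal history: 10 prior points → Category Moderate (10+).
Level 20 falls in the 19-20 band.
Grid: Level 19-20 × Category Moderate = 224-248 weeks.

224-248 weeks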